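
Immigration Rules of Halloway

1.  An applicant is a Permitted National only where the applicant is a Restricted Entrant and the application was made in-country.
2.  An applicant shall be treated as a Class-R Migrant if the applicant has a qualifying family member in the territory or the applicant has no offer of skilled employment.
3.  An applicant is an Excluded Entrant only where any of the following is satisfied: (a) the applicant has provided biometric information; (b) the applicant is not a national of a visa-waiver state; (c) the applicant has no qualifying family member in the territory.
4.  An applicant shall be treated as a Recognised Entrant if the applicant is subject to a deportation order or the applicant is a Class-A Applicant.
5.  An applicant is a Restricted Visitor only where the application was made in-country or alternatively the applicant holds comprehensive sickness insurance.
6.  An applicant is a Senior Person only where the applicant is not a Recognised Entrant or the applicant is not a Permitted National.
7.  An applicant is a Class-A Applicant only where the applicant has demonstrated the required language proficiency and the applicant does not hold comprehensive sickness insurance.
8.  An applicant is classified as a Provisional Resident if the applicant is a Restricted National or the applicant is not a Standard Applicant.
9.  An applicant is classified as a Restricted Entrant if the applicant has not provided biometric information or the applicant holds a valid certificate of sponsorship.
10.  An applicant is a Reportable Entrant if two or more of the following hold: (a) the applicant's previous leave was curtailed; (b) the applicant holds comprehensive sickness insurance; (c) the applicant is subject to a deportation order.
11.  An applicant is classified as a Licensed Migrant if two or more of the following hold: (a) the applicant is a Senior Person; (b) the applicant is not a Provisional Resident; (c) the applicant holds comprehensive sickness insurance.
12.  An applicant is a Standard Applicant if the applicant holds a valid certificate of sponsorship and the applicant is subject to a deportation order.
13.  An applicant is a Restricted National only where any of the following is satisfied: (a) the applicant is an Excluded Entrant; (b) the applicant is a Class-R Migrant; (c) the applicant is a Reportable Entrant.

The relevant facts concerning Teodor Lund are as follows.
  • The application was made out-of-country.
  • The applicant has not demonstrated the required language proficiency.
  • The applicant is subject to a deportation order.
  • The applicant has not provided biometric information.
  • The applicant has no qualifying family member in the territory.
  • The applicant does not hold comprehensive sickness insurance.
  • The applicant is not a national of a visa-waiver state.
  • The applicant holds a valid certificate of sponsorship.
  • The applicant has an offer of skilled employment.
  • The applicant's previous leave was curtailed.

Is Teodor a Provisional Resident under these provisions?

Yes

paragraph 3 — Excluded Entrant: [the applicant has provided biometric information? no] OR [the applicant is not a national of a visa-waiver state? yes] OR [the applicant has no qualifying family member in the territory? yes] → satisfied.
paragraph 2 — Class-R Migrant: [the applicant has a qualifying family member in the territory? no] OR [the applicant has no offer of skilled employment? no] → not satisfied.
paragraph 10 — Reportable Entrant: the applicant's previous leave was curtailed? yes; the applicant holds comprehensive sickness insurance? no; the applicant is subject to a deportation order? yes — 2 of 3 hold (need ≥2) → satisfied.
paragraph 13 — Restricted National: [Excluded Entrant (paragraph 3)? yes] OR [Class-R Migrant (paragraph 2)? no] OR [Reportable Entrant (paragraph 10)? yes] → satisfied.
paragraph 12 — Standard Applicant: [the applicant holds a valid certificate of sponsorship? yes] AND [the applicant is subject to a deportation order? yes] → satisfied.
paragraph 8 — Provisional Resident: [Restricted National (paragraph 13)? yes] OR [not a Standard Applicant (paragraph 12)? no] → satisfied.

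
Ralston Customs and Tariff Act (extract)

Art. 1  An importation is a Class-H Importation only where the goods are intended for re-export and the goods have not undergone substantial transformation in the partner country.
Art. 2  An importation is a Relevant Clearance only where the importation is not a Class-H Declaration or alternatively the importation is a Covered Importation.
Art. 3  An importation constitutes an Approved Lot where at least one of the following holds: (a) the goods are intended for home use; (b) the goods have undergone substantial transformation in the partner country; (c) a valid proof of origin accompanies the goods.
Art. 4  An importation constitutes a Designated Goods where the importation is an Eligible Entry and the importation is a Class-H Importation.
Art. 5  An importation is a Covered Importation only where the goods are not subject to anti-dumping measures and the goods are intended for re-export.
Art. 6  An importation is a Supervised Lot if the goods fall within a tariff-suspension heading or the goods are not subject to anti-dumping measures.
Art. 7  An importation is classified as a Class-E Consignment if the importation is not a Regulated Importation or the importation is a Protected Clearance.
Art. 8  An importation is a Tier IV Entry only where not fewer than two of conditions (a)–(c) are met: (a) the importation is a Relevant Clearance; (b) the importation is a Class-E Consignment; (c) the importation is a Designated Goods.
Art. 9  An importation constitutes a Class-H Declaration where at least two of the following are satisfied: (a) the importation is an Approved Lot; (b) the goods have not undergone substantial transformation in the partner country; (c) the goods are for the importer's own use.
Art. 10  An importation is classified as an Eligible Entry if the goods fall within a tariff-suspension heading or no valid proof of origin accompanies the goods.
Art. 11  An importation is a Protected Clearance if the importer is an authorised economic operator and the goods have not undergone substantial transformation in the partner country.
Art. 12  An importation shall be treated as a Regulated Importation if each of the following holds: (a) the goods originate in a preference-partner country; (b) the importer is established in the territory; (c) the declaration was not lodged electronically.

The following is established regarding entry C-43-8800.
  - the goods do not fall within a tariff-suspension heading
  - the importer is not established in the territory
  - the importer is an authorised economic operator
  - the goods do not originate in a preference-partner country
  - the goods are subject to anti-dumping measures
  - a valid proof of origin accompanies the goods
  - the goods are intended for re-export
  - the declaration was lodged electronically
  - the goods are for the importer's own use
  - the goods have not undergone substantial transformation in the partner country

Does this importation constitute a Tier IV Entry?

No

article 3 — Approved Lot: [the goods are intended for home use? no] OR [the goods have undergone substantial transformation in the partner country? no] OR [a valid proof of origin accompanies the goods? yes] → satisfied.
article 9 — Class-H Declaration: Approved Lot (article 3)? yes; the goods have not undergone substantial transformation in the partner country? yes; the goods are for the importer's own use? yes — 3 of 3 hold (need ≥2) → satisfied.
article 5 — Covered Importation: [the goods are not subject to anti-dumping measures? no] AND [the goods are intended for re-export? yes] → not satisfied.
article 2 — Relevant Clearance: [not a Class-H Declaration (article 9)? no] OR [Covered Importation (article 5)? no] → not satisfied.
article 12 — Regulated Importation: [the goods originate in a preference-partner country? no] AND [the importer is established in the territory? no] AND [the declaration was not lodged electronically? no] → not satisfied.
article 11 — Protected Clearance: [the importer is an authorised economic operator? yes] AND [the goods have not undergone substantial transformation in the partner country? yes] → satisfied.
article 7 — Class-E Consignment: [not a Regulated Importation (article 12)? yes] OR [Protected Clearance (article 11)? yes] → satisfied.
article 10 — Eligible Entry: [the goods fall within a tariff-suspension heading? no] OR [no valid proof of origin accompanies the goods? no] → not satisfied.
article 1 — Class-H Importation: [the goods are intended for re-export? yes] AND [the goods have not undergone substantial transformation in the partner country? yes] → satisfied.
article 4 — Designated Goods: [Eligible Entry (article 10)? no] AND [Class-H Importation (article 1)? yes] → not satisfied.
article 8 — Tier IV Entry: Relevant Clearance (article 2)? no; Class-E Consignment (article 7)? yes; Designated Goods (article 4)? no — 1 of 3 hold (need ≥2) → not satisfied.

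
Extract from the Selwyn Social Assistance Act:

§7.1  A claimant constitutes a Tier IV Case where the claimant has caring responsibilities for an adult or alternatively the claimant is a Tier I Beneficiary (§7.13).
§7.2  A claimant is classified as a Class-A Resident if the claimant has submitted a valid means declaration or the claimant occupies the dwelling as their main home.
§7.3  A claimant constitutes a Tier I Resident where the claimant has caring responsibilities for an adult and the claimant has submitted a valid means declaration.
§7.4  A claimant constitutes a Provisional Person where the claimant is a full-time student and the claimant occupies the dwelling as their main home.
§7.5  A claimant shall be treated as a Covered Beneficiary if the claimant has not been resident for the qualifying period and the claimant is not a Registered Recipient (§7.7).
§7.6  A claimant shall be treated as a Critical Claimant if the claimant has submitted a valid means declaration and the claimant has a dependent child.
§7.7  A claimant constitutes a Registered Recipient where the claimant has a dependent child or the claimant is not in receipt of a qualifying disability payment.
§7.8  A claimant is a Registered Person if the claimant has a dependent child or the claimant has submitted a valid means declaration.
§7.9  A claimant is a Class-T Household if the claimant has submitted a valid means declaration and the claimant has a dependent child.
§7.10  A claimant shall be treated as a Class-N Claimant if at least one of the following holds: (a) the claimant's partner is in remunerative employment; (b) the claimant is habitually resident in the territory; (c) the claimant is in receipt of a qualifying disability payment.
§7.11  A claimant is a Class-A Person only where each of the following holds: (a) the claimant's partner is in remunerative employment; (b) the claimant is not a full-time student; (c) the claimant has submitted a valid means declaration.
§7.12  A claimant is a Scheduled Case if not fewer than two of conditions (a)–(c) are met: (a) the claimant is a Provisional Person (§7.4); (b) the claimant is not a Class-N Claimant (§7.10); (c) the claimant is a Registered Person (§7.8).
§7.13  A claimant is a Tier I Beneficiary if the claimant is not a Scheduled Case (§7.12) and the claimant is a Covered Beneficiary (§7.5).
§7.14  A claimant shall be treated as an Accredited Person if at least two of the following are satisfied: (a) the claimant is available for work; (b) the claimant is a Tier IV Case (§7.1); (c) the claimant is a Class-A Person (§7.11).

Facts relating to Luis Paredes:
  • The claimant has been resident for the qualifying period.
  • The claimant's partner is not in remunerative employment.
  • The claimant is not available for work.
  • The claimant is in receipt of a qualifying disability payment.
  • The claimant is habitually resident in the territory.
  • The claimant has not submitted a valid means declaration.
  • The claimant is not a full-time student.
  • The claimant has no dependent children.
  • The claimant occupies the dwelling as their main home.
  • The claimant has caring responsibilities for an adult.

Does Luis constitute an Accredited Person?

No

§7.4 — Provisional Person: [the claimant is a full-time student? no] AND [the claimant occupies the dwelling as their main home? yes] → not satisfied.
§7.10 — Class-N Claimant: [the claimant's partner is in remunerative employment? no] OR [the claimant is habitually resident in the territory? yes] OR [the claimant is in receipt of a qualifying disability payment? yes] → satisfied.
§7.8 — Registered Person: [the claimant has a dependent child? no] OR [the claimant has submitted a valid means declaration? no] → not satisfied.
§7.12 — Scheduled Case: Provisional Person (§7.4)? no; not a Class-N Claimant (§7.10)? no; Registered Person (§7.8)? no — 0 of 3 hold (need ≥2) → not satisfied.
§7.7 — Registered Recipient: [the claimant has a dependent child? no] OR [the claimant is not in receipt of a qualifying disability payment? no] → not satisfied.
§7.5 — Covered Beneficiary: [the claimant has not been resident for the qualifying period? no] AND [not a Registered Recipient (§7.7)? yes] → not satisfied.
§7.13 — Tier I Beneficiary: [not a Scheduled Case (§7.12)? yes] AND [Covered Beneficiary (§7.5)? no] → not satisfied.
§7.1 — Tier IV Case: [the claimant has caring responsibilities for an adult? yes] OR [Tier I Beneficiary (§7.13)? no] → satisfied.
§7.11 — Class-A Person: [the claimant's partner is in remunerative employment? no] AND [the claimant is not a full-time student? yes] AND [the claimant has submitted a valid means declaration? no] → not satisfied.
§7.14 — Accredited Person: the claimant is available for work? no; Tier IV Case (§7.1)? yes; Class-A Person (§7.11)? no — 1 of 3 hold (need ≥2) → not satisfied.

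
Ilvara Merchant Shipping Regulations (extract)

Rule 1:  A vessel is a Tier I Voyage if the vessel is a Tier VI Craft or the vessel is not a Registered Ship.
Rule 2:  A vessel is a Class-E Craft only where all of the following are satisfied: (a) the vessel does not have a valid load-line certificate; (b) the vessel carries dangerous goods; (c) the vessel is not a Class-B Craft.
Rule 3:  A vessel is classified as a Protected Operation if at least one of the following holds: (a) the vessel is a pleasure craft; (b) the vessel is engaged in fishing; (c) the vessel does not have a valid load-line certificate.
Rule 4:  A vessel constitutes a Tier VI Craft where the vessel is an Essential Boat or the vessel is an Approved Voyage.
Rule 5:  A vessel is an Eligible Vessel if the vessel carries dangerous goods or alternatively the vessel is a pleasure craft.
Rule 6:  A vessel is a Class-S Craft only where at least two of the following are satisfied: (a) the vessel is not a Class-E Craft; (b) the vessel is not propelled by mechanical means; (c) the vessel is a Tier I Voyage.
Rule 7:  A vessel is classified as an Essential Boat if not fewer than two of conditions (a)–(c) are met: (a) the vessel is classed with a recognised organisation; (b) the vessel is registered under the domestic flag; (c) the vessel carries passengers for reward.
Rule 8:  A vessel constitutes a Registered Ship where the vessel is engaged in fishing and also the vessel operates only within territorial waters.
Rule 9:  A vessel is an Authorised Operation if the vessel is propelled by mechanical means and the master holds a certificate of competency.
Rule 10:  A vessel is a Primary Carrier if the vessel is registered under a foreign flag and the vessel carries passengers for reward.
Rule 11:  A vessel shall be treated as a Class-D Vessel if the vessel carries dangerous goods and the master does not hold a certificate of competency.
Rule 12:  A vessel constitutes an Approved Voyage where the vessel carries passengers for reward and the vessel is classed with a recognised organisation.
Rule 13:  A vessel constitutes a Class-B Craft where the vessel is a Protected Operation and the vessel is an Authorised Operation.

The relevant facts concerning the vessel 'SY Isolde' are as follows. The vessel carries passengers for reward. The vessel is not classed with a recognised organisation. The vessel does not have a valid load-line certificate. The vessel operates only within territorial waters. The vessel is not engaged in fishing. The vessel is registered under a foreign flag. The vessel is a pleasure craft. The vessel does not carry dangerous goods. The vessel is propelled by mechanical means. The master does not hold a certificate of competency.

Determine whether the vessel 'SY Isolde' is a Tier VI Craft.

No

Under rule 7: the vessel is classed with a recognised organisation? no; the vessel is registered under the domestic flag? no; the vessel carries passengers for reward? yes — 1 of 3 hold (need ≥2) → not satisfied.
Under rule 12: the vessel carries passengers for reward? yes; and the vessel is classed with a recognised organisation? no. So the vessel is not an Approved Voyage.
Under rule 4: Essential Boat (rule 7)? no; or Approved Voyage (rule 12)? no. So the vessel is not a Tier VI Craft.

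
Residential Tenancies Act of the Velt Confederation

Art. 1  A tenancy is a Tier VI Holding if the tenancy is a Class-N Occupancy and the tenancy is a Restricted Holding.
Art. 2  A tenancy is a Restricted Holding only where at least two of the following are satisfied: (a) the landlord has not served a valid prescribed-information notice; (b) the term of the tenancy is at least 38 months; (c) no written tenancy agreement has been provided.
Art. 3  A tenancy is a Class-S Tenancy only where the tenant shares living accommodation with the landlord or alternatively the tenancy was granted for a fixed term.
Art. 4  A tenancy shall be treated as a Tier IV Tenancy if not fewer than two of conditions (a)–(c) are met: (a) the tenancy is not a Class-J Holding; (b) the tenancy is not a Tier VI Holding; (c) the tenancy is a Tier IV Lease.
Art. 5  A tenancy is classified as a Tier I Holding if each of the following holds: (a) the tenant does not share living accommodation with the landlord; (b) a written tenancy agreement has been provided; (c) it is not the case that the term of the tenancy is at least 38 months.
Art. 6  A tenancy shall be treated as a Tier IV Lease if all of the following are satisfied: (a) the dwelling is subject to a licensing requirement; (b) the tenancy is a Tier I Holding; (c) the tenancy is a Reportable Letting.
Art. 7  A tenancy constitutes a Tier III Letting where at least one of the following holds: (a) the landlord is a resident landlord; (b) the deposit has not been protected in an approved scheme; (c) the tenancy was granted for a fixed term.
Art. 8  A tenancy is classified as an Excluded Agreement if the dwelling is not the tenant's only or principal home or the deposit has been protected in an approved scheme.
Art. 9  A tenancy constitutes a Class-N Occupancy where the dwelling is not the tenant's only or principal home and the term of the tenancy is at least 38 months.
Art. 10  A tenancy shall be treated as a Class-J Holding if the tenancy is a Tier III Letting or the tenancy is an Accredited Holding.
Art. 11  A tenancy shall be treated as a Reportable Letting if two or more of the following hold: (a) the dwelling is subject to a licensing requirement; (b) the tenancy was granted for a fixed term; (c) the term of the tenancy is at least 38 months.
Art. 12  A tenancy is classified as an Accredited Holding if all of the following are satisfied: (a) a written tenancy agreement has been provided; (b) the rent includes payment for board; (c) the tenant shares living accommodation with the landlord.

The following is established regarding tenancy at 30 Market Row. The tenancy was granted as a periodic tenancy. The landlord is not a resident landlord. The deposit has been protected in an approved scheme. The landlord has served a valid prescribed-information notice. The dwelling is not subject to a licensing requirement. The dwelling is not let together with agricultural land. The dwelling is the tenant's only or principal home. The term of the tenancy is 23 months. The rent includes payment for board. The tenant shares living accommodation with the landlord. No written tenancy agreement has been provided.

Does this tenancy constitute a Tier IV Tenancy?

Yes

article 7 — Tier III Letting: [the landlord is a resident landlord? no] OR [the deposit has not been protected in an approved scheme? no] OR [the tenancy was granted for a fixed term? no] → not satisfied.
article 12 — Accredited Holding: [a written tenancy agreement has been provided? no] AND [the rent includes payment for board? yes] AND [the tenant shares living accommodation with the landlord? yes] → not satisfied.
article 10 — Class-J Holding: [Tier III Letting (article 7)? no] OR [Accredited Holding (article 12)? no] → not satisfied.
article 9 — Class-N Occupancy: [the dwelling is not the tenant's only or principal home? no] AND [term of the tenancy: 23 months ≥ 38 months? no] → not satisfied.
article 2 — Restricted Holding: the landlord has not served a valid prescribed-information notice? no; term of the tenancy: 23 months ≥ 38 months? no; no written tenancy agreement has been provided? yes — 1 of 3 hold (need ≥2) → not satisfied.
article 1 — Tier VI Holding: [Class-N Occupancy (article 9)? no] AND [Restricted Holding (article 2)? no] → not satisfied.
article 5 — Tier I Holding: [the tenant does not share living accommodation with the landlord? no] AND [a written tenancy agreement has been provided? no] AND [term of the tenancy: 23 months ≥ 38 months? no, so negated condition yes] → not satisfied.
article 11 — Reportable Letting: the dwelling is subject to a licensing requirement? no; the tenancy was granted for a fixed term? no; term of the tenancy: 23 months ≥ 38 months? no — 0 of 3 hold (need ≥2) → not satisfied.
article 6 — Tier IV Lease: [the dwelling is subject to a licensing requirement? no] AND [Tier I Holding (article 5)? no] AND [Reportable Letting (article 11)? no] → not satisfied.
article 4 — Tier IV Tenancy: not a Class-J Holding (article 10)? yes; not a Tier VI Holding (article 1)? yes; Tier IV Lease (article 6)? no — 2 of 3 hold (need ≥2) → satisfied.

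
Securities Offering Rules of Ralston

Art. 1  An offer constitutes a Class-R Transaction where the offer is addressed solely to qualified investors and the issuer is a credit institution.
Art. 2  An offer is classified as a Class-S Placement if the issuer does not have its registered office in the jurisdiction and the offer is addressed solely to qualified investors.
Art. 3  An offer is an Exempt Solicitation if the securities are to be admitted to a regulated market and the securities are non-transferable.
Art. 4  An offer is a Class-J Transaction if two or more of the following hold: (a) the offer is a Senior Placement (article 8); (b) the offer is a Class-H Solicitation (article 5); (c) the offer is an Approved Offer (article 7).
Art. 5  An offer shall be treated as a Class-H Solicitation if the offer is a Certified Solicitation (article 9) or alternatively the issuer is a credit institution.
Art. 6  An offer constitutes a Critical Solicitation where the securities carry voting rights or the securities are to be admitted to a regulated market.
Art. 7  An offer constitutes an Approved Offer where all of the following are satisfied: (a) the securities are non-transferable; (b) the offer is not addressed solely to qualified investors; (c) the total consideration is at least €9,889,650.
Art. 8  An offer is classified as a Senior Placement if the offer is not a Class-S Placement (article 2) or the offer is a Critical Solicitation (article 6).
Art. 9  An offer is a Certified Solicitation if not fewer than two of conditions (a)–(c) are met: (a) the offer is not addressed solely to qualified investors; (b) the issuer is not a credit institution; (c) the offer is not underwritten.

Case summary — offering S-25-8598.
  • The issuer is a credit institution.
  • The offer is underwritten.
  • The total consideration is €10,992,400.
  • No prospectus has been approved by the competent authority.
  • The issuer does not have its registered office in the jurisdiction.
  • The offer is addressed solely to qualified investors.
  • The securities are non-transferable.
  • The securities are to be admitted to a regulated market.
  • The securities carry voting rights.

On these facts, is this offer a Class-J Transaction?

Yes

article 2 — Class-S Placement: [the issuer does not have its registered office in the jurisdiction? yes] AND [the offer is addressed solely to qualified investors? yes] → satisfied.
article 6 — Critical Solicitation: [the securities carry voting rights? yes] OR [the securities are to be admitted to a regulated market? yes] → satisfied.
article 8 — Senior Placement: [not a Class-S Placement (article 2)? no] OR [Critical Solicitation (article 6)? yes] → satisfied.
article 9 — Certified Solicitation: the offer is not addressed solely to qualified investors? no; the issuer is not a credit institution? no; the offer is not underwritten? no — 0 of 3 hold (need ≥2) → not satisfied.
article 5 — Class-H Solicitation: [Certified Solicitation (article 9)? no] OR [the issuer is a credit institution? yes] → satisfied.
article 7 — Approved Offer: [the securities are non-transferable? yes] AND [the offer is not addressed solely to qualified investors? no] AND [total consideration: €10,992,400 ≥ €9,889,650? yes] → not satisfied.
article 4 — Class-J Transaction: Senior Placement (article 8)? yes; Class-H Solicitation (article 5)? yes; Approved Offer (article 7)? no — 2 of 3 hold (need ≥2) → satisfied.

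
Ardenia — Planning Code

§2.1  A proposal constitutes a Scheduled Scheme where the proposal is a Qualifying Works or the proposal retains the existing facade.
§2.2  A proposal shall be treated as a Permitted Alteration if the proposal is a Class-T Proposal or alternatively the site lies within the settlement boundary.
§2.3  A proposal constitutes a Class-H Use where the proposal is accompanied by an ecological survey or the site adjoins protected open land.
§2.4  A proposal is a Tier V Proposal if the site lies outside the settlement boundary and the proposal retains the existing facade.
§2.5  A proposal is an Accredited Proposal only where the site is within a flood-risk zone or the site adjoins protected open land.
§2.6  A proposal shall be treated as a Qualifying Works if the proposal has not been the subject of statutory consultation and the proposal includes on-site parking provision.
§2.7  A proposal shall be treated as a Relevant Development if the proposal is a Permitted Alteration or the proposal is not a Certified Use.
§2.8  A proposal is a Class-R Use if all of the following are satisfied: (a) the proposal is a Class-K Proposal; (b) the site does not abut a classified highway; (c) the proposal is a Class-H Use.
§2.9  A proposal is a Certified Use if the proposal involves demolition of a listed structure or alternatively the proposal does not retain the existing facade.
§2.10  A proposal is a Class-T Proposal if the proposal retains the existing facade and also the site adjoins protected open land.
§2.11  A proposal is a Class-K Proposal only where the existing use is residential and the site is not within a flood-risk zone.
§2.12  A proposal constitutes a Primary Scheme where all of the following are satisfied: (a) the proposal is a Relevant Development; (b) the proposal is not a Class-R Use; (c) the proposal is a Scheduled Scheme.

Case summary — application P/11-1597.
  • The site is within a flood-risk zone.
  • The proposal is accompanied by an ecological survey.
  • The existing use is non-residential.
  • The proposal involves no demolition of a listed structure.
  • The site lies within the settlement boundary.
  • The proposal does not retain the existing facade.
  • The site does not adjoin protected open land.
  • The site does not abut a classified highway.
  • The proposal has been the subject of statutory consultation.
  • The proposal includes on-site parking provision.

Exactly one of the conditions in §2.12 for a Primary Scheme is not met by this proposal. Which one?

Scheduled Scheme

§2.10 — Class-T Proposal: [the proposal retains the existing facade? no] AND [the site adjoins protected open land? no] → not satisfied.
§2.2 — Permitted Alteration: [Class-T Proposal (§2.10)? no] OR [the site lies within the settlement boundary? yes] → satisfied.
§2.9 — Certified Use: [the proposal involves demolition of a listed structure? no] OR [the proposal does not retain the existing facade? yes] → satisfied.
§2.7 — Relevant Development: [Permitted Alteration (§2.2)? yes] OR [not a Certified Use (§2.9)? no] → satisfied.
§2.11 — Class-K Proposal: [the existing use is residential? no] AND [the site is not within a flood-risk zone? no] → not satisfied.
§2.3 — Class-H Use: [the proposal is accompanied by an ecological survey? yes] OR [the site adjoins protected open land? no] → satisfied.
§2.8 — Class-R Use: [Class-K Proposal (§2.11)? no] AND [the site does not abut a classified highway? yes] AND [Class-H Use (§2.3)? yes] → not satisfied.
§2.6 — Qualifying Works: [the proposal has not been the subject of statutory consultation? no] AND [the proposal includes on-site parking provision? yes] → not satisfied.
§2.1 — Scheduled Scheme: [Qualifying Works (§2.6)? no] OR [the proposal retains the existing facade? no] → not satisfied.
§2.12 — Primary Scheme: [Relevant Development (§2.7)? yes] AND [not a Class-R Use (§2.8)? yes] AND [Scheduled Scheme (§2.1)? no] → not satisfied.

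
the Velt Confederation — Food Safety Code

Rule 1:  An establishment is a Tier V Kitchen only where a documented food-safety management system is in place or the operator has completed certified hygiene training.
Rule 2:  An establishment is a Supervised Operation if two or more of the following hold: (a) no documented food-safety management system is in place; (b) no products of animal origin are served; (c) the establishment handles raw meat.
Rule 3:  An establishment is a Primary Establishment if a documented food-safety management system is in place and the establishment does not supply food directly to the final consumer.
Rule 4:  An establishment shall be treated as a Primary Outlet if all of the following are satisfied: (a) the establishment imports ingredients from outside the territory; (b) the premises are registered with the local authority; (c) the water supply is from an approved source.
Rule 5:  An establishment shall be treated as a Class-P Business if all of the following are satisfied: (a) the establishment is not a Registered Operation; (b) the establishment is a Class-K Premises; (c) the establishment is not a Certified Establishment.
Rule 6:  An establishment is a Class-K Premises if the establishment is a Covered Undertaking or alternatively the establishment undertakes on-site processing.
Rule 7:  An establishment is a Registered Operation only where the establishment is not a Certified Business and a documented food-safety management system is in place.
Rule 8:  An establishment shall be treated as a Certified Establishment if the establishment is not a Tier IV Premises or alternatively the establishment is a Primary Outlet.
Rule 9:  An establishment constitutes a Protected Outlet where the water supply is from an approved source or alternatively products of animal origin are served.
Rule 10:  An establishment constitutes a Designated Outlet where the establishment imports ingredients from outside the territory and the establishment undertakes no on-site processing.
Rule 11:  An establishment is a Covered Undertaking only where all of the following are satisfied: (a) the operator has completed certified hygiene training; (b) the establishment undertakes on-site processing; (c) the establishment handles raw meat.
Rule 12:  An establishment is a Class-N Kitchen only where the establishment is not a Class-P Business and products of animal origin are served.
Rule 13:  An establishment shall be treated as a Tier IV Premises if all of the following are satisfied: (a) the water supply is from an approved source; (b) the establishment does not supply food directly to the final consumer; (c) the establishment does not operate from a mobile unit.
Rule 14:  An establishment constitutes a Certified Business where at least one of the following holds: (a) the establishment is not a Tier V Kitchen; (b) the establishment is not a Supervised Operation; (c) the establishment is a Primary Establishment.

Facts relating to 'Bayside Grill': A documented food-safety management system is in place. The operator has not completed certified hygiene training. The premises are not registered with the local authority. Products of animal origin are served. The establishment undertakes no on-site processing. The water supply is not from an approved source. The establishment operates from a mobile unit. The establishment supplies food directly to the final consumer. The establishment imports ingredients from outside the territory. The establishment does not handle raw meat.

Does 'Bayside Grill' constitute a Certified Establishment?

Yes

Under rule 13: the water supply is from an approved source? no; and the establishment does not supply food directly to the final consumer? no; and the establishment does not operate from a mobile unit? no. So the establishment is not a Tier IV Premises.
Under rule 4: the establishment imports ingredients from outside the territory? yes; and the premises are registered with the local authority? no; and the water supply is from an approved source? no. So the establishment is not a Primary Outlet.
Under rule 8: not a Tier IV Premises (rule 13)? yes; or Primary Outlet (rule 4)? no. So the establishment is a Certified Establishment.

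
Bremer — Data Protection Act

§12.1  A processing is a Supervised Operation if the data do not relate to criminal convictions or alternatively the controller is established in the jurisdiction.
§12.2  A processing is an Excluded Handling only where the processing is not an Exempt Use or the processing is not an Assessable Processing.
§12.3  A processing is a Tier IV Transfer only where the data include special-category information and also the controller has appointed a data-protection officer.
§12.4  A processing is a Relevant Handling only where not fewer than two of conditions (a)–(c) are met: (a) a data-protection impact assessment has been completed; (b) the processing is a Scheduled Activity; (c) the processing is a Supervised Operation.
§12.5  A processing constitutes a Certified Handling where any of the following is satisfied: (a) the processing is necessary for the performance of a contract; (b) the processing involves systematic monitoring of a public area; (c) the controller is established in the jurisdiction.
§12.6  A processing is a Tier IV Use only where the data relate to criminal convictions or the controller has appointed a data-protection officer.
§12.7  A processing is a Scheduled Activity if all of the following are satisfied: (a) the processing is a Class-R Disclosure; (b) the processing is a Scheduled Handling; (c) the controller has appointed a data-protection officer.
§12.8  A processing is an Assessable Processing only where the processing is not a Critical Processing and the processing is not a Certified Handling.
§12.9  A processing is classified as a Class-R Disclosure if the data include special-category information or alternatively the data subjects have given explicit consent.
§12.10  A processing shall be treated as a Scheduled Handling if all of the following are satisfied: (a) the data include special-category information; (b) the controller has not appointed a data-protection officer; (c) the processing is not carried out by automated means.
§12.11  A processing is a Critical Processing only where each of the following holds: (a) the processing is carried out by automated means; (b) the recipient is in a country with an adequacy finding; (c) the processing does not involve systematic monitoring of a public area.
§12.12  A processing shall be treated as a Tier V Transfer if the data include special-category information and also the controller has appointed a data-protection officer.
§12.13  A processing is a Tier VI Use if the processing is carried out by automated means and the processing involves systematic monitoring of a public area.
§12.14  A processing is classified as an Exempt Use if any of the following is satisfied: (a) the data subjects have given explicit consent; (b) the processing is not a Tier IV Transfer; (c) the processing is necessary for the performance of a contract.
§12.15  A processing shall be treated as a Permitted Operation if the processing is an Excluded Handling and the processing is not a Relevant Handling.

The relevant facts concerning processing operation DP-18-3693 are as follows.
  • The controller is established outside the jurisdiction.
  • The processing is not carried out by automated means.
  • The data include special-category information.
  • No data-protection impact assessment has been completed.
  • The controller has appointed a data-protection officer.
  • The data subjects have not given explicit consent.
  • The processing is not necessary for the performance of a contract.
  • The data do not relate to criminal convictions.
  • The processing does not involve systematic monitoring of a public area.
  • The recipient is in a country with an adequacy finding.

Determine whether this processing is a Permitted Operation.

Under §12.3: the data include special-category information? yes; and the controller has appointed a data-protection officer? yes. So the processing is a Tier IV Transfer.
Under §12.14: the data subjects have given explicit consent? no; or not a Tier IV Transfer (§12.3)? no; or the processing is necessary for the performance of a contract? no. So the processing is not an Exempt Use.
Under §12.11: the processing is carried out by automated means? no; and the recipient is in a country with an adequacy finding? yes; and the processing does not involve systematic monitoring of a public area? yes. So the processing is not a Critical Processing.
Under §12.5: the processing is necessary for the performance of a contract? no; or the processing involves systematic monitoring of a public area? no; or the controller is established in the jurisdiction? no. So the processing is not a Certified Handling.
Under §12.8: not a Critical Processing (§12.11)? yes; and not a Certified Handling (§12.5)? yes. So the processing is an Assessable Processing.
Under §12.2: not an Exempt Use (§12.14)? yes; or not an Assessable Processing (§12.8)? no. So the processing is an Excluded Handling.
Under §12.9: the data include special-category information? yes; or the data subjects have given explicit consent? no. So the processing is a Class-R Disclosure.
Under §12.10: the data include special-category information? yes; and the controller has not appointed a data-protection officer? no; and the processing is not carried out by automated means? yes. So the processing is not a Scheduled Handling.
Under §12.7: Class-R Disclosure (§12.9)? yes; and Scheduled Handling (§12.10)? no; and the controller has appointed a data-protection officer? yes. So the processing is not a Scheduled Activity.
Under §12.1: the data do not relate to criminal convictions? yes; or the controller is established in the jurisdiction? no. So the processing is a Supervised Operation.
Under §12.4: a data-protection impact assessment has been completed? no; Scheduled Activity (§12.7)? no; Supervised Operation (§12.1)? yes — 1 of 3 hold (need ≥2) → not satisfied.
Under §12.15: Excluded Handling (§12.2)? yes; and not a Relevant Handling (§12.4)? yes. So the processing is a Permitted Operation.

Yes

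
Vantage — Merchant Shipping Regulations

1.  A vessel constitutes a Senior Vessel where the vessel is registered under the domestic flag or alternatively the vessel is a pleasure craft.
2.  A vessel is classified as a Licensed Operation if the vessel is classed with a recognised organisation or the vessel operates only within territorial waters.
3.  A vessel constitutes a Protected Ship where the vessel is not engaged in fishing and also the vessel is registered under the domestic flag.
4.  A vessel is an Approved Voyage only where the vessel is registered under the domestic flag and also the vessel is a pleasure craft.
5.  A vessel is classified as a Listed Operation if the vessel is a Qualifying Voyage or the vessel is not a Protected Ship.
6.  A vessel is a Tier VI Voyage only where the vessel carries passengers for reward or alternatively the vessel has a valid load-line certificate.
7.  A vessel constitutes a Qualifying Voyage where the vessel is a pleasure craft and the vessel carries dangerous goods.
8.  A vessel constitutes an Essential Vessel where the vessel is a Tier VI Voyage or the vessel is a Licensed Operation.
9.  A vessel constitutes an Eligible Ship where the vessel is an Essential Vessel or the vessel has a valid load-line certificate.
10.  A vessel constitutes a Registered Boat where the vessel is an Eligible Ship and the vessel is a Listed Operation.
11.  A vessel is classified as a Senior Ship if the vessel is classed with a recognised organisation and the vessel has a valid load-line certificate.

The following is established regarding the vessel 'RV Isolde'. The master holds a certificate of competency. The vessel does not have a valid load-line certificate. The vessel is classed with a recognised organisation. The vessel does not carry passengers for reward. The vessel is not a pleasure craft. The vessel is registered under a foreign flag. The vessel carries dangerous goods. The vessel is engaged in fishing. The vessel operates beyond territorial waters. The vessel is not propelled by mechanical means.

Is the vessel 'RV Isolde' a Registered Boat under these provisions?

Yes

Under paragraph 6: the vessel carries passengers for reward? no; or the vessel has a valid load-line certificate? no. So the vessel is not a Tier VI Voyage.
Under paragraph 2: the vessel is classed with a recognised organisation? yes; or the vessel operates only within territorial waters? no. So the vessel is a Licensed Operation.
Under paragraph 8: Tier VI Voyage (paragraph 6)? no; or Licensed Operation (paragraph 2)? yes. So the vessel is an Essential Vessel.
Under paragraph 9: Essential Vessel (paragraph 8)? yes; or the vessel has a valid load-line certificate? no. So the vessel is an Eligible Ship.
Under paragraph 7: the vessel is a pleasure craft? no; and the vessel carries dangerous goods? yes. So the vessel is not a Qualifying Voyage.
Under paragraph 3: the vessel is not engaged in fishing? no; and the vessel is registered under the domestic flag? no. So the vessel is not a Protected Ship.
Under paragraph 5: Qualifying Voyage (paragraph 7)? no; or not a Protected Ship (paragraph 3)? yes. So the vessel is a Listed Operation.
Under paragraph 10: Eligible Ship (paragraph 9)? yes; and Listed Operation (paragraph 5)? yes. So the vessel is a Registered Boat.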